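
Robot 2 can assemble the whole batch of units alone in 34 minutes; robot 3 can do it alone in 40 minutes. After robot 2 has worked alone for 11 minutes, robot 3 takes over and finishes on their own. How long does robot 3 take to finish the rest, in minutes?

460/17 minutes

In 11 minutes robot 2 does 11/34 of the job, leaving 23/34.
Robot 3 works at 1/40 per minute, so finishing takes 23/34 ÷ 1/40 = 460/17 minutes.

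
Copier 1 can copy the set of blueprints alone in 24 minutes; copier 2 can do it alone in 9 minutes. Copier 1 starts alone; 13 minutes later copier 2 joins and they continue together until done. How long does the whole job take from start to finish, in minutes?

In 13 minutes copier 1 does 13/24 of the job, leaving 11/24.
Copier 1 and copier 2 together work at 11/72 per minute, so finishing takes 11/24 ÷ 11/72 = 3 minutes.
Total time = 13 + 3 = 16 minutes.

16 minutes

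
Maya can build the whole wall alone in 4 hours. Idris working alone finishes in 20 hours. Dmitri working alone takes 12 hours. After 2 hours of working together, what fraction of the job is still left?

7/30

Combined rate: 1/4 + 1/20 + 1/12 = (15 + 3 + 5)/60 = 23/60 per hour.
In 2 hours they complete 2·23/60 = 23/30 of the job.
So 7/30 remains.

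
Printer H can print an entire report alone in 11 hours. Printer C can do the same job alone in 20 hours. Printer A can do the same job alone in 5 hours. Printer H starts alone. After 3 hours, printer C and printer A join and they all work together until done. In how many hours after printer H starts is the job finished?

In the first 3 hours printer H alone does 3/11 of the job, leaving 8/11.
Once everyone is working, combined rate: 1/11 + 1/20 + 1/5 = (20 + 11 + 44)/220 = 75/220 = 15/44 per hour.
Remaining 8/11 at 15/44 per hour takes 32/15 hours.
Total from the start = 3 + 32/15 = 77/15 hours.

77/15 hours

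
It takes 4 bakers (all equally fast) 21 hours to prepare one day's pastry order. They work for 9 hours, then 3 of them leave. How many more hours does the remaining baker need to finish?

48 hours

One baker does 1/84 of the job per hour.
After 9 hours with 4 bakers, 3/7 is done (4/7 left).
With 1 baker the rate is 1/84, so the rest takes 4/7 ÷ 1/84 = 48 hours.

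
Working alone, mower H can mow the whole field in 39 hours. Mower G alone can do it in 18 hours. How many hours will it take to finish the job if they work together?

234/19 hours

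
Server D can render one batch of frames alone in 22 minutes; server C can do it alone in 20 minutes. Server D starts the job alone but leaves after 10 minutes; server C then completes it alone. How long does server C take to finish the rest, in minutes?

120/11 minutes

In 10 minutes server D does 10/22 = 5/11 of the job, leaving 6/11.
Server C works at 1/20 per minute, so finishing takes 6/11 ÷ 1/20 = 120/11 minutes.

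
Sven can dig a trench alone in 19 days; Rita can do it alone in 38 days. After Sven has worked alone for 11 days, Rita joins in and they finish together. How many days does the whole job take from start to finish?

In 11 days Sven does 11/19 of the job, leaving 8/19.
Sven and Rita together work at 3/38 per day, so finishing takes 8/19 ÷ 3/38 = 16/3 days.
Total time = 11 + 16/3 = 49/3 days.

49/3 days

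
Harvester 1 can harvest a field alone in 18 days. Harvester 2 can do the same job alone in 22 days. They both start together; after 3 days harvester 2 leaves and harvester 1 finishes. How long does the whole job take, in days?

171/11 days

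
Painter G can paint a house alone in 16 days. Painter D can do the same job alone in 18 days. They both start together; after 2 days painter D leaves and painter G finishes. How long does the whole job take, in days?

128/9 days

In the first 2 days the combined rate is 17/144, so 17/72 of the job is done, leaving 55/72.
After painter D leaves the rate is 1/16 per day; the remaining 55/72 takes 110/9 days.
Total = 2 + 110/9 = 128/9 days.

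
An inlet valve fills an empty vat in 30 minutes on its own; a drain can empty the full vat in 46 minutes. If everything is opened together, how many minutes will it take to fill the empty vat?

345/4 minutes

Net rate = 1/30 − 1/46 = (23 − 15)/690 = 8/690 = 4/345 per minute.
Filling time = 1 ÷ (4/345) = 345/4 minutes.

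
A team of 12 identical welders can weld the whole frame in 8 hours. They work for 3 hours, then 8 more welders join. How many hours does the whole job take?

One welder does 1/96 of the job per hour.
After 3 hours with 12 welders, 3/8 is done (5/8 left).
With 20 welders the rate is 20/96 = 5/24, so the rest takes 5/8 ÷ 5/24 = 3 hours.
Total = 3 + 3 = 6 hours.

6 hours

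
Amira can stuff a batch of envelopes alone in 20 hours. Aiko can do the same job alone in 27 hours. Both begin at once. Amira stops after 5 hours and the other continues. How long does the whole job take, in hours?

81/4 hours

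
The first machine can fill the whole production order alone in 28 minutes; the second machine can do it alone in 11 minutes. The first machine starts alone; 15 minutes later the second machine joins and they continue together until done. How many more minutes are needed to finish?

In 15 minutes the first machine does 15/28 of the job, leaving 13/28.
The first machine and the second machine together work at 39/308 per minute, so finishing takes 13/28 ÷ 39/308 = 11/3 minutes.

11/3 minutes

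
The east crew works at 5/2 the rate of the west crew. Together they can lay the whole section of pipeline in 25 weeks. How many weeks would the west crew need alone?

175/2 weeks

Let the west crew's rate be r; then the east crew's rate is (5/2)r, so together (5/2 + 1)r = (7/2)r = 1/25.
Thus r = 2/175 per week.
The west crew alone: 175/2 weeks; the east crew alone: 35 weeks.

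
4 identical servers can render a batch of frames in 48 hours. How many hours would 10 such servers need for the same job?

96/5 hours

Total work is 4·48 = 192 server-hours.
With 10 servers: 192/10 = 96/5 hours.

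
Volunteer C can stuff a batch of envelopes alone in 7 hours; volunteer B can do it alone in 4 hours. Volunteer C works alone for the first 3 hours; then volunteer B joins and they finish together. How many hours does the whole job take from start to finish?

49/11 hours

In 3 hours volunteer C does 3/7 of the job, leaving 4/7.
Volunteer C and volunteer B together work at 11/28 per hour, so finishing takes 4/7 ÷ 11/28 = 16/11 hours.
Total time = 3 + 16/11 = 49/11 hours.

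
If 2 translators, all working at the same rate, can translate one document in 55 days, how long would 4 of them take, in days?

55/2 days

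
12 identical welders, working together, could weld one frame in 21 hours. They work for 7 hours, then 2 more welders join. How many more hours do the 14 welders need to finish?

12 hours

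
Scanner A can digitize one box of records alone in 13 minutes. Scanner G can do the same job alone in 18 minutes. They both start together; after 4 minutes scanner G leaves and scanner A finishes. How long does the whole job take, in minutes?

91/9 minutes

In the first 4 minutes the combined rate is 31/234, so 62/117 of the job is done, leaving 55/117.
After scanner G leaves the rate is 1/13 per minute; the remaining 55/117 takes 55/9 minutes.
Total = 4 + 55/9 = 91/9 minutes.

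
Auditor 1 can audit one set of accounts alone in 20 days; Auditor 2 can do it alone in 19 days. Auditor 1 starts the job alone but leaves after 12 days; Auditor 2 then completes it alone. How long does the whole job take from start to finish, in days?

98/5 days

In 12 days Auditor 1 does 12/20 = 3/5 of the job, leaving 2/5.
Auditor 2 works at 1/19 per day, so finishing takes 2/5 ÷ 1/19 = 38/5 days.
Total time = 12 + 38/5 = 98/5 days.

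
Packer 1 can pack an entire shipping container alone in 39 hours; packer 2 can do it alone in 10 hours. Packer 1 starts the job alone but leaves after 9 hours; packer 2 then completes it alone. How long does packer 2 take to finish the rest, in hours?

100/13 hours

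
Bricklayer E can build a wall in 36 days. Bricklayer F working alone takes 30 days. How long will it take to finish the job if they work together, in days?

Combined rate: 1/36 + 1/30 = (5 + 6)/180 = 11/180 per day.
Time = 1 ÷ (11/180) = 180/11 days.

180/11 days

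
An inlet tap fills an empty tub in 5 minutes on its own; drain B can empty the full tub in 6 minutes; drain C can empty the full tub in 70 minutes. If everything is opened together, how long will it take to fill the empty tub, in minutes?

Net rate = 1/5 − 1/6 − 1/70 = (42 − 35 − 3)/210 = 4/210 = 2/105 per minute.
Filling time = 1 ÷ (2/105) = 105/2 minutes.

105/2 minutes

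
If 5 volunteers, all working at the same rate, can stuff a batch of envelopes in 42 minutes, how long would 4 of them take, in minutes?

105/2 minutes

Total work is 5·42 = 210 volunteer-minutes.
With 4 volunteers: 210/4 = 105/2 minutes.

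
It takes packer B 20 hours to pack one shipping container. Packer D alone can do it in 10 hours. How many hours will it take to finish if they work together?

20/3 hours

With two workers the combined time is the product over the sum: 20·10/(20+10) = 200/30 = 20/3 hours.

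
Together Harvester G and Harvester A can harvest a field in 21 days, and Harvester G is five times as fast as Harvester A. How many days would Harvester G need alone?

Let Harvester A's rate be r; then Harvester G's rate is 5r, so together (5 + 1)r = 6r = 1/21.
Thus r = 1/126 per day.
Harvester A alone: 126 days; Harvester G alone: 126/5 days.

126/5 days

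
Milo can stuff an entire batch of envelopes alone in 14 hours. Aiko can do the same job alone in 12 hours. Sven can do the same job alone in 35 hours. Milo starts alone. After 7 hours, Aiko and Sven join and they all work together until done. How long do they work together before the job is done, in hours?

In the first 7 hours Milo alone does 7/14 = 1/2 of the job, leaving 1/2.
Once everyone is working, combined rate: 1/14 + 1/12 + 1/35 = (30 + 35 + 12)/420 = 77/420 = 11/60 per hour.
Remaining 1/2 at 11/60 per hour takes 30/11 hours.

30/11 hours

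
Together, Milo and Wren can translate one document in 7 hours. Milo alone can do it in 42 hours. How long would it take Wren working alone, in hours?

Combined rate is 1/7 per hour.
Known contribution: 1/42 per hour.
So Wren's rate is 1/7 − 1/42 = 5/42, meaning 42/5 hours alone.

42/5 hours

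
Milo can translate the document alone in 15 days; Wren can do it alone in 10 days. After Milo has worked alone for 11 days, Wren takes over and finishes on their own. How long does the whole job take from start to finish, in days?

In 11 days Milo does 11/15 of the job, leaving 4/15.
Wren works at 1/10 per day, so finishing takes 4/15 ÷ 1/10 = 8/3 days.
Total time = 11 + 8/3 = 41/3 days.

41/3 days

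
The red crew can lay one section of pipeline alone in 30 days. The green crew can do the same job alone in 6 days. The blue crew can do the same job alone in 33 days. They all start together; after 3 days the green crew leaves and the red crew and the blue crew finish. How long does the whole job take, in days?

55/7 days

In the first 3 days the combined rate is 38/165, so 38/55 of the job is done, leaving 17/55.
After the green crew leaves the rate is 7/110 per day; the remaining 17/55 takes 34/7 days.
Total = 3 + 34/7 = 55/7 days.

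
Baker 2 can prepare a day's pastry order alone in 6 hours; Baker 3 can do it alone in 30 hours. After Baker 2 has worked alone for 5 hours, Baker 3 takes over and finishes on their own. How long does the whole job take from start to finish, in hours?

In 5 hours Baker 2 does 5/6 of the job, leaving 1/6.
Baker 3 works at 1/30 per hour, so finishing takes 1/6 ÷ 1/30 = 5 hours.
Total time = 5 + 5 = 10 hours.

10 hours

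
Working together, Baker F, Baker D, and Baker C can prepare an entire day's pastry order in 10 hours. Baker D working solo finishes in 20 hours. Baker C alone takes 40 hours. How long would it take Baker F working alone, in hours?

Combined rate is 1/10 per hour.
Known contribution: 1/20 + 1/40 = (2 + 1)/40 = 3/40 per hour.
So Baker F's rate is 1/10 − 3/40 = 1/40, meaning 40 hours alone.

40 hours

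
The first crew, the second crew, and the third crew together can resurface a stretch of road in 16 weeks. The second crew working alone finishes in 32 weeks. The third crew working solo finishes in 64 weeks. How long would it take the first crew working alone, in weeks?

Combined rate is 1/16 per week.
Known contribution: 1/32 + 1/64 = (2 + 1)/64 = 3/64 per week.
So the first crew's rate is 1/16 − 3/64 = 1/64, meaning 64 weeks alone.

64 weeks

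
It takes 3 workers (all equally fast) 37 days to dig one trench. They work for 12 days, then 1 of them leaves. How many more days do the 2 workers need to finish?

One worker does 1/111 of the job per day.
After 12 days with 3 workers, 12/37 is done (25/37 left).
With 2 workers the rate is 2/111, so the rest takes 25/37 ÷ 2/111 = 75/2 days.

75/2 days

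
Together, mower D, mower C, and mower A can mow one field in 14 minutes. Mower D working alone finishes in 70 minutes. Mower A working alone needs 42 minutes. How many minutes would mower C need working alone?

30 minutes

Combined rate is 1/14 per minute.
Known contribution: 1/70 + 1/42 = (3 + 5)/210 = 8/210 = 4/105 per minute.
So mower C's rate is 1/14 − 4/105 = 1/30, meaning 30 minutes alone.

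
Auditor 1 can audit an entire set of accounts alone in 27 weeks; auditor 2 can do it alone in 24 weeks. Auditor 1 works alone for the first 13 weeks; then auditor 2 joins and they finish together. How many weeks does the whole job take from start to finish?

333/17 weeks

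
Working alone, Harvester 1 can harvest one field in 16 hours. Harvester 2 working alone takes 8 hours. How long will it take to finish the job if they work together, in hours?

16/3 hours

With two workers the combined time is the product over the sum: 16·8/(16+8) = 128/24 = 16/3 hours.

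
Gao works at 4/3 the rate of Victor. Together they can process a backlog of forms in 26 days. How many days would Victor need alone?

182/3 days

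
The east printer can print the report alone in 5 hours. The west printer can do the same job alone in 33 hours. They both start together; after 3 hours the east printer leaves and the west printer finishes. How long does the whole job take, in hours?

In the first 3 hours the combined rate is 38/165, so 38/55 of the job is done, leaving 17/55.
After the east printer leaves the rate is 1/33 per hour; the remaining 17/55 takes 51/5 hours.
Total = 3 + 51/5 = 66/5 hours.

66/5 hours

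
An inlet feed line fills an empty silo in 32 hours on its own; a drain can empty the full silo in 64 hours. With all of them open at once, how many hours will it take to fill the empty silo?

64 hours

Net rate = 1/32 − 1/64 = (2 − 1)/64 = 1/64 per hour.
Filling time = 1 ÷ (1/64) = 64 hours.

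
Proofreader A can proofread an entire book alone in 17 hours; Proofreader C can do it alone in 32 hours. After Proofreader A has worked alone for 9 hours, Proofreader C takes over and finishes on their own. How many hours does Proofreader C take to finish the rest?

256/17 hours

In 9 hours Proofreader A does 9/17 of the job, leaving 8/17.
Proofreader C works at 1/32 per hour, so finishing takes 8/17 ÷ 1/32 = 256/17 hours.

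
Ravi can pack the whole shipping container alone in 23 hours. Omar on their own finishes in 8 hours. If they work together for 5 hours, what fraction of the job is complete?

Combined rate: 1/23 + 1/8 = (8 + 23)/184 = 31/184 per hour.
In 5 hours they complete 5·31/184 = 155/184 of the job.

155/184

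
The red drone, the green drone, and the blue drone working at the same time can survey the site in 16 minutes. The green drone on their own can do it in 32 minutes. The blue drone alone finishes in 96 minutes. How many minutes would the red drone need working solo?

Combined rate is 1/16 per minute.
Known contribution: 1/32 + 1/96 = (3 + 1)/96 = 4/96 = 1/24 per minute.
So the red drone's rate is 1/16 − 1/24 = 1/48, meaning 48 minutes alone.

48 minutes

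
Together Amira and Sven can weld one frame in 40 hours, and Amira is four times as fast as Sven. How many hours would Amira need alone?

50 hours

Let Sven's rate be r; then Amira's rate is 4r, so together (4 + 1)r = 5r = 1/40.
Thus r = 1/200 per hour.
Sven alone: 200 hours; Amira alone: 50 hours.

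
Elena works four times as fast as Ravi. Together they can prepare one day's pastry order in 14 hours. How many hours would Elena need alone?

35/2 hours

Let Ravi's rate be r; then Elena's rate is 4r, so together (4 + 1)r = 5r = 1/14.
Thus r = 1/70 per hour.
Ravi alone: 70 hours; Elena alone: 35/2 hours.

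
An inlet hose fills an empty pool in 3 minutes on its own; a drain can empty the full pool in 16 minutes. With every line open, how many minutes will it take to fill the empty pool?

48/13 minutes

Net rate = 1/3 − 1/16 = (16 − 3)/48 = 13/48 per minute.
Filling time = 1 ÷ (13/48) = 48/13 minutes.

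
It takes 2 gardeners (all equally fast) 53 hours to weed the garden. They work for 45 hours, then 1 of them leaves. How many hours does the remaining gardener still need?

16 hours

One gardener does 1/106 of the job per hour.
After 45 hours with 2 gardeners, 45/53 is done (8/53 left).
With 1 gardener the rate is 1/106, so the rest takes 8/53 ÷ 1/106 = 16 hours.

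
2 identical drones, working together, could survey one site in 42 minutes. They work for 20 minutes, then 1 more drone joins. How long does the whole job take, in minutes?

104/3 minutes

One drone does 1/84 of the job per minute.
After 20 minutes with 2 drones, 10/21 is done (11/21 left).
With 3 drones the rate is 3/84 = 1/28, so the rest takes 11/21 ÷ 1/28 = 44/3 minutes.
Total = 20 + 44/3 = 104/3 minutes.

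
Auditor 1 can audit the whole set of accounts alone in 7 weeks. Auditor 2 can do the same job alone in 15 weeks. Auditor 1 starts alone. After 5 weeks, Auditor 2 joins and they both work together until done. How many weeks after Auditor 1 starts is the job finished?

In the first 5 weeks Auditor 1 alone does 5/7 of the job, leaving 2/7.
Once everyone is working, combined rate: 1/7 + 1/15 = (15 + 7)/105 = 22/105 per week.
Remaining 2/7 at 22/105 per week takes 15/11 weeks.
Total from the start = 5 + 15/11 = 70/11 weeks.

70/11 weeks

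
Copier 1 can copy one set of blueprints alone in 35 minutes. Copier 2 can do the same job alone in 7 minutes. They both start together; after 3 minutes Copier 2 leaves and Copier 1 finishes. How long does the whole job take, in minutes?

In the first 3 minutes the combined rate is 6/35, so 18/35 of the job is done, leaving 17/35.
After Copier 2 leaves the rate is 1/35 per minute; the remaining 17/35 takes 17 minutes.
Total = 3 + 17 = 20 minutes.

20 minutes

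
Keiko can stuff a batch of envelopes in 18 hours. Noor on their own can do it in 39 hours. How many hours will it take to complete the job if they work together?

234/19 hours

With two workers the combined time is the product over the sum: 18·39/(18+39) = 702/57 = 234/19 hours.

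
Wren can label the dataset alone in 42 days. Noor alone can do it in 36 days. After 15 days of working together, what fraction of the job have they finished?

Combined rate: 1/42 + 1/36 = (6 + 7)/252 = 13/252 per day.
In 15 days they complete 15·13/252 = 65/84 of the job.

65/84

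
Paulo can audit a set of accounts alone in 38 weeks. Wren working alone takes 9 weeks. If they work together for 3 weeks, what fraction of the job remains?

67/114

Combined rate: 1/38 + 1/9 = (9 + 38)/342 = 47/342 per week.
In 3 weeks they complete 3·47/342 = 47/114 of the job.
So 67/114 remains.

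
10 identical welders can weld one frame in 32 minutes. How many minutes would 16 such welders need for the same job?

Total work is 10·32 = 320 welder-minutes.
With 16 welders: 320/16 = 20 minutes.

20 minutes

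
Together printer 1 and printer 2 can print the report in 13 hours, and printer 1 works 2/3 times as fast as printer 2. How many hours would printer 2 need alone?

Let printer 2's rate be r; then printer 1's rate is (2/3)r, so together (2/3 + 1)r = (5/3)r = 1/13.
Thus r = 3/65 per hour.
Printer 2 alone: 65/3 hours; printer 1 alone: 65/2 hours.

65/3 hours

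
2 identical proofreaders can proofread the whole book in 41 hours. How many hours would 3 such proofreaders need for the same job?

Total work is 2·41 = 82 proofreader-hours.
With 3 proofreaders: 82/3 hours.

82/3 hours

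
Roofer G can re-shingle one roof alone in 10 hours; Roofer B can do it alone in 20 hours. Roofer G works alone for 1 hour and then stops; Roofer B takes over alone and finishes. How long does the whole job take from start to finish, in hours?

In 1 hour Roofer G does 1/10 of the job, leaving 9/10.
Roofer B works at 1/20 per hour, so finishing takes 9/10 ÷ 1/20 = 18 hours.
Total time = 1 + 18 = 19 hours.

19 hours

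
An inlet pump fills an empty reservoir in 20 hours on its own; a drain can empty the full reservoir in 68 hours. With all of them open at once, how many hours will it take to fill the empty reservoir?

85/3 hours

Net rate = 1/20 − 1/68 = (17 − 5)/340 = 12/340 = 3/85 per hour.
Filling time = 1 ÷ (3/85) = 85/3 hours.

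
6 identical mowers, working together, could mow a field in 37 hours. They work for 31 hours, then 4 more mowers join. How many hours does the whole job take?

One mower does 1/222 of the job per hour.
After 31 hours with 6 mowers, 31/37 is done (6/37 left).
With 10 mowers the rate is 10/222 = 5/111, so the rest takes 6/37 ÷ 5/111 = 18/5 hours.
Total = 31 + 18/5 = 173/5 hours.

173/5 hours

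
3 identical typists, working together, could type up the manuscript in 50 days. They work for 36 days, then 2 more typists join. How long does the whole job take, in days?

222/5 days

One typist does 1/150 of the job per day.
After 36 days with 3 typists, 18/25 is done (7/25 left).
With 5 typists the rate is 5/150 = 1/30, so the rest takes 7/25 ÷ 1/30 = 42/5 days.
Total = 36 + 42/5 = 222/5 days.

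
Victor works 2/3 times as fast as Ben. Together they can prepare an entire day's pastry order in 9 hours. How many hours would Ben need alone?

Let Ben's rate be r; then Victor's rate is (2/3)r, so together (2/3 + 1)r = (5/3)r = 1/9.
Thus r = 1/15 per hour.
Ben alone: 15 hours; Victor alone: 45/2 hours.

15 hours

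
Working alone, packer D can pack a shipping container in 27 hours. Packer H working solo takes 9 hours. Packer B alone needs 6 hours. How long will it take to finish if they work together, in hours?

54/17 hours

Combined rate: 1/27 + 1/9 + 1/6 = (2 + 6 + 9)/54 = 17/54 per hour.
Time = 1 ÷ (17/54) = 54/17 hours.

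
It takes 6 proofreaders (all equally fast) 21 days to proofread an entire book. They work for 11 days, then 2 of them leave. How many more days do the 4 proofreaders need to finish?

15 days

One proofreader does 1/126 of the job per day.
After 11 days with 6 proofreaders, 11/21 is done (10/21 left).
With 4 proofreaders the rate is 4/126 = 2/63, so the rest takes 10/21 ÷ 2/63 = 15 days.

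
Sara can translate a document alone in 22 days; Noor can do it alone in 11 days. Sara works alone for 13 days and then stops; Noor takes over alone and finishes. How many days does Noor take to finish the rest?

9/2 days

In 13 days Sara does 13/22 of the job, leaving 9/22.
Noor works at 1/11 per day, so finishing takes 9/22 ÷ 1/11 = 9/2 days.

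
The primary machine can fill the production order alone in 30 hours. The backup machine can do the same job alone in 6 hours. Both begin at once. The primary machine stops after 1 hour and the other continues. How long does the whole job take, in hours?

29/5 hours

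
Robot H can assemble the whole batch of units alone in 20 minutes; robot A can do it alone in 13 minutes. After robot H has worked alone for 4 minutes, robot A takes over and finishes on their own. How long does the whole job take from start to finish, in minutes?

In 4 minutes robot H does 4/20 = 1/5 of the job, leaving 4/5.
Robot A works at 1/13 per minute, so finishing takes 4/5 ÷ 1/13 = 52/5 minutes.
Total time = 4 + 52/5 = 72/5 minutes.

72/5 minutes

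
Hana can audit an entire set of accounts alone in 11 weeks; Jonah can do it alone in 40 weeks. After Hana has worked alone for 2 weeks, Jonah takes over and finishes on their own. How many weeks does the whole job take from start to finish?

382/11 weeks

In 2 weeks Hana does 2/11 of the job, leaving 9/11.
Jonah works at 1/40 per week, so finishing takes 9/11 ÷ 1/40 = 360/11 weeks.
Total time = 2 + 360/11 = 382/11 weeks.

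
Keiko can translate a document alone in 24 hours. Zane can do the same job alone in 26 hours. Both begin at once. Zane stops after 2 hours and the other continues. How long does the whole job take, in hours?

In the first 2 hours the combined rate is 25/312, so 25/156 of the job is done, leaving 131/156.
After Zane leaves the rate is 1/24 per hour; the remaining 131/156 takes 262/13 hours.
Total = 2 + 262/13 = 288/13 hours.

288/13 hours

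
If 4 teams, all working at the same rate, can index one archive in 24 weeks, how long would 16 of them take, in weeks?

Total work is 4·24 = 96 team-weeks.
With 16 teams: 96/16 = 6 weeks.

6 weeks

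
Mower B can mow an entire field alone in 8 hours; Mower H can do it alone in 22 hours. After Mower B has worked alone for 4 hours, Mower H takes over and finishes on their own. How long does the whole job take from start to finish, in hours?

In 4 hours Mower B does 4/8 = 1/2 of the job, leaving 1/2.
Mower H works at 1/22 per hour, so finishing takes 1/2 ÷ 1/22 = 11 hours.
Total time = 4 + 11 = 15 hours.

15 hours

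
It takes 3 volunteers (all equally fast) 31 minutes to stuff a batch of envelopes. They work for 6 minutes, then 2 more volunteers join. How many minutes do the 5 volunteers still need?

15 minutes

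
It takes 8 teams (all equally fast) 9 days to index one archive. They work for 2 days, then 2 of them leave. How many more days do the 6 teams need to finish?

28/3 days

One team does 1/72 of the job per day.
After 2 days with 8 teams, 2/9 is done (7/9 left).
With 6 teams the rate is 6/72 = 1/12, so the rest takes 7/9 ÷ 1/12 = 28/3 days.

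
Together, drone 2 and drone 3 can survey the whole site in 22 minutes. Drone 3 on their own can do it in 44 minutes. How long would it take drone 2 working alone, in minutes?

44 minutes

Combined rate is 1/22 per minute.
Known contribution: 1/44 per minute.
So drone 2's rate is 1/22 − 1/44 = 1/44, meaning 44 minutes alone.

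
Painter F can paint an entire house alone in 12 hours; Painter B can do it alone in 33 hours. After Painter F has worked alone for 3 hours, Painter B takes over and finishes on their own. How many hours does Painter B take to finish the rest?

99/4 hours

In 3 hours Painter F does 3/12 = 1/4 of the job, leaving 3/4.
Painter B works at 1/33 per hour, so finishing takes 3/4 ÷ 1/33 = 99/4 hours.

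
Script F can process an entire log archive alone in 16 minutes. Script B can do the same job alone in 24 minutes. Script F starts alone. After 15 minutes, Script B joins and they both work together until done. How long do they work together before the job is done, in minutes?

3/5 minutes

In the first 15 minutes Script F alone does 15/16 of the job, leaving 1/16.
Once everyone is working, combined rate: 1/16 + 1/24 = (3 + 2)/48 = 5/48 per minute.
Remaining 1/16 at 5/48 per minute takes 3/5 minutes.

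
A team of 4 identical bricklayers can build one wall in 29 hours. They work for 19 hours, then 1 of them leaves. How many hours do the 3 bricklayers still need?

40/3 hours

One bricklayer does 1/116 of the job per hour.
After 19 hours with 4 bricklayers, 19/29 is done (10/29 left).
With 3 bricklayers the rate is 3/116, so the rest takes 10/29 ÷ 3/116 = 40/3 hours.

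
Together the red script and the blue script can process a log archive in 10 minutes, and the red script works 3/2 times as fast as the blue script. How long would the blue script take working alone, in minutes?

25 minutes

Let the blue script's rate be r; then the red script's rate is (3/2)r, so together (3/2 + 1)r = (5/2)r = 1/10.
Thus r = 1/25 per minute.
The blue script alone: 25 minutes; the red script alone: 50/3 minutes.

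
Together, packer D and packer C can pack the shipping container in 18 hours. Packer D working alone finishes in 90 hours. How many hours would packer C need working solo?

Combined rate is 1/18 per hour.
Known contribution: 1/90 per hour.
So packer C's rate is 1/18 − 1/90 = 2/45, meaning 45/2 hours alone.

45/2 hours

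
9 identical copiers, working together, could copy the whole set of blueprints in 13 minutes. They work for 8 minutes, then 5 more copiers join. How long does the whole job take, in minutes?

157/14 minutes

One copier does 1/117 of the job per minute.
After 8 minutes with 9 copiers, 8/13 is done (5/13 left).
With 14 copiers the rate is 14/117, so the rest takes 5/13 ÷ 14/117 = 45/14 minutes.
Total = 8 + 45/14 = 157/14 minutes.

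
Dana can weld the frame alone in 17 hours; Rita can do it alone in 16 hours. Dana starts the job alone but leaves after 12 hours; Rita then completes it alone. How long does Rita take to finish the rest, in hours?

80/17 hours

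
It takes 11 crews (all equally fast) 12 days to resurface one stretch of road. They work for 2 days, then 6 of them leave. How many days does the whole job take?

24 days

One crew does 1/132 of the job per day.
After 2 days with 11 crews, 1/6 is done (5/6 left).
With 5 crews the rate is 5/132, so the rest takes 5/6 ÷ 5/132 = 22 days.
Total = 2 + 22 = 24 days.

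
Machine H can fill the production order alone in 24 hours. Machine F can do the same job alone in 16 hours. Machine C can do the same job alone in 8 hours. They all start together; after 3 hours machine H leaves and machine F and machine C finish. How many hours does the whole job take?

14/3 hours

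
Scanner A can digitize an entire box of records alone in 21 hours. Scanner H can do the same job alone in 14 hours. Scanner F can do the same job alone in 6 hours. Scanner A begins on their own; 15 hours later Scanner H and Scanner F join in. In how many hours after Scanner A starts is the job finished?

In the first 15 hours Scanner A alone does 15/21 = 5/7 of the job, leaving 2/7.
Once everyone is working, combined rate: 1/21 + 1/14 + 1/6 = (2 + 3 + 7)/42 = 12/42 = 2/7 per hour.
Remaining 2/7 at 2/7 per hour takes 1 hour.
Total from the start = 15 + 1 = 16 hours.

16 hours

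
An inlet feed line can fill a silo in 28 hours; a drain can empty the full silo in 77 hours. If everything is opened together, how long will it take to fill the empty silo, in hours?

44 hours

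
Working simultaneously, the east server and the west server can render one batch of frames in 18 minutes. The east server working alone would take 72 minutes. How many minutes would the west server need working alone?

Combined rate is 1/18 per minute.
Known contribution: 1/72 per minute.
So the west server's rate is 1/18 − 1/72 = 1/24, meaning 24 minutes alone.

24 minutes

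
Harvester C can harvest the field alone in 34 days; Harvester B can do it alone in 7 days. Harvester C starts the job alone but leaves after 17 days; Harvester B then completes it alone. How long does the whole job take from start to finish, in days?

In 17 days Harvester C does 17/34 = 1/2 of the job, leaving 1/2.
Harvester B works at 1/7 per day, so finishing takes 1/2 ÷ 1/7 = 7/2 days.
Total time = 17 + 7/2 = 41/2 days.

41/2 days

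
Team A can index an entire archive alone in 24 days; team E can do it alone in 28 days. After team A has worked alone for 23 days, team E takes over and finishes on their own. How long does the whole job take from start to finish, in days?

145/6 days

In 23 days team A does 23/24 of the job, leaving 1/24.
Team E works at 1/28 per day, so finishing takes 1/24 ÷ 1/28 = 7/6 days.
Total time = 23 + 7/6 = 145/6 days.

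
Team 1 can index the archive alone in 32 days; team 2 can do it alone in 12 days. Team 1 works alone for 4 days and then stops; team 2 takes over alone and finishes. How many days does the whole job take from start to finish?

29/2 days

In 4 days team 1 does 4/32 = 1/8 of the job, leaving 7/8.
Team 2 works at 1/12 per day, so finishing takes 7/8 ÷ 1/12 = 21/2 days.
Total time = 4 + 21/2 = 29/2 days.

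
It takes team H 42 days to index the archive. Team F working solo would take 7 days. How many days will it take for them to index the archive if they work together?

With two workers the combined time is the product over the sum: 42·7/(42+7) = 294/49 = 6 days.

6 days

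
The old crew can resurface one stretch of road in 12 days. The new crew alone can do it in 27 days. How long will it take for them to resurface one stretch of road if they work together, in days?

108/13 days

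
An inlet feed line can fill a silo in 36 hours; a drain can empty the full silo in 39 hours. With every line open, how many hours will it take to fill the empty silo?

468 hours

Net rate = 1/36 − 1/39 = (13 − 12)/468 = 1/468 per hour.
Filling time = 1 ÷ (1/468) = 468 hours.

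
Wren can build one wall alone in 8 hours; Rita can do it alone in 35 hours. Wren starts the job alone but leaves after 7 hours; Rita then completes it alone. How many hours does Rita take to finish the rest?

35/8 hours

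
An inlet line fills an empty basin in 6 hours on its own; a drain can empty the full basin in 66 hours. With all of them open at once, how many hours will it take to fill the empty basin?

33/5 hours

Net rate = 1/6 − 1/66 = (11 − 1)/66 = 10/66 = 5/33 per hour.
Filling time = 1 ÷ (5/33) = 33/5 hours.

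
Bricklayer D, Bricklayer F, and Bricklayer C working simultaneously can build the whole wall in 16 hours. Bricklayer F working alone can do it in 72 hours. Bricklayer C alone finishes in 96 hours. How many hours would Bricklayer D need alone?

288/11 hours

Combined rate is 1/16 per hour.
Known contribution: 1/72 + 1/96 = (4 + 3)/288 = 7/288 per hour.
So Bricklayer D's rate is 1/16 − 7/288 = 11/288, meaning 288/11 hours alone.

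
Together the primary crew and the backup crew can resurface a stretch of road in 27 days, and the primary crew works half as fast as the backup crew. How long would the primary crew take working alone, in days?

81 days

Let the backup crew's rate be r; then the primary crew's rate is (1/2)r, so together (1/2 + 1)r = (3/2)r = 1/27.
Thus r = 2/81 per day.
The backup crew alone: 81/2 days; the primary crew alone: 81 days.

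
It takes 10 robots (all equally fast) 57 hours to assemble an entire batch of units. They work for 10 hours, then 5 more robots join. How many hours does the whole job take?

124/3 hours

One robot does 1/570 of the job per hour.
After 10 hours with 10 robots, 10/57 is done (47/57 left).
With 15 robots the rate is 15/570 = 1/38, so the rest takes 47/57 ÷ 1/38 = 94/3 hours.
Total = 10 + 94/3 = 124/3 hours.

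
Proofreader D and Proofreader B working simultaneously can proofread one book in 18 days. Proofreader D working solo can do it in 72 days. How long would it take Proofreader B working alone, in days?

24 days

Combined rate is 1/18 per day.
Known contribution: 1/72 per day.
So Proofreader B's rate is 1/18 − 1/72 = 1/24, meaning 24 days alone.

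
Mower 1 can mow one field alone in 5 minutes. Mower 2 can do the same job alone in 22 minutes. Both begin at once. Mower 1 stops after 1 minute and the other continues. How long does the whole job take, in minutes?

88/5 minutes

In the first 1 minute the combined rate is 27/110, so 27/110 of the job is done, leaving 83/110.
After mower 1 leaves the rate is 1/22 per minute; the remaining 83/110 takes 83/5 minutes.
Total = 1 + 83/5 = 88/5 minutes.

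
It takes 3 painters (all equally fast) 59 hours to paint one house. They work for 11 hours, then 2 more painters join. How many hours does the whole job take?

One painter does 1/177 of the job per hour.
After 11 hours with 3 painters, 11/59 is done (48/59 left).
With 5 painters the rate is 5/177, so the rest takes 48/59 ÷ 5/177 = 144/5 hours.
Total = 11 + 144/5 = 199/5 hours.

199/5 hours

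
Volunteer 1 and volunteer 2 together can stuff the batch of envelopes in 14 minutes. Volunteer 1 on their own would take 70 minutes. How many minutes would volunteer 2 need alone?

35/2 minutes

Combined rate is 1/14 per minute.
Known contribution: 1/70 per minute.
So volunteer 2's rate is 1/14 − 1/70 = 2/35, meaning 35/2 minutes alone.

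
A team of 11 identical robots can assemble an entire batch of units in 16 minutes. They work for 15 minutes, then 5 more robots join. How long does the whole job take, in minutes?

251/16 minutes

One robot does 1/176 of the job per minute.
After 15 minutes with 11 robots, 15/16 is done (1/16 left).
With 16 robots the rate is 16/176 = 1/11, so the rest takes 1/16 ÷ 1/11 = 11/16 minutes.
Total = 15 + 11/16 = 251/16 minutes.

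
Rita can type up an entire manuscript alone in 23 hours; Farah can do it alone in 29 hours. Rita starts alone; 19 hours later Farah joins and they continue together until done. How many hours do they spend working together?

29/13 hours

In 19 hours Rita does 19/23 of the job, leaving 4/23.
Rita and Farah together work at 52/667 per hour, so finishing takes 4/23 ÷ 52/667 = 29/13 hours.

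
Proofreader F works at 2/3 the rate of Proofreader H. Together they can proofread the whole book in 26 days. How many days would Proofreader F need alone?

65 days

Let Proofreader H's rate be r; then Proofreader F's rate is (2/3)r, so together (2/3 + 1)r = (5/3)r = 1/26.
Thus r = 3/130 per day.
Proofreader H alone: 130/3 days; Proofreader F alone: 65 days.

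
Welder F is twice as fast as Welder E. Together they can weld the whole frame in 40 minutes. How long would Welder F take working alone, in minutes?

Let Welder E's rate be r; then Welder F's rate is 2r, so together (2 + 1)r = 3r = 1/40.
Thus r = 1/120 per minute.
Welder E alone: 120 minutes; Welder F alone: 60 minutes.

60 minutes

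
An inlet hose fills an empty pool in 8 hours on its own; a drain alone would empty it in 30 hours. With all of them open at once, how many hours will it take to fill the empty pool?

120/11 hours

Net rate = 1/8 − 1/30 = (15 − 4)/120 = 11/120 per hour.
Filling time = 1 ÷ (11/120) = 120/11 hours.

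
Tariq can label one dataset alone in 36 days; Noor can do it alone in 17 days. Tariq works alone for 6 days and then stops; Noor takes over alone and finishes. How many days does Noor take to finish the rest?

In 6 days Tariq does 6/36 = 1/6 of the job, leaving 5/6.
Noor works at 1/17 per day, so finishing takes 5/6 ÷ 1/17 = 85/6 days.

85/6 days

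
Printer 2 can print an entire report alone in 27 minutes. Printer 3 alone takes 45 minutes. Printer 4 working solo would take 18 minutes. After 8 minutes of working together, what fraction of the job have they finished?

124/135

Combined rate: 1/27 + 1/45 + 1/18 = (10 + 6 + 15)/270 = 31/270 per minute.
In 8 minutes they complete 8·31/270 = 124/135 of the job.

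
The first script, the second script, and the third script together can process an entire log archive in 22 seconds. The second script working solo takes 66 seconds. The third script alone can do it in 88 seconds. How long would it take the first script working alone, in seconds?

Combined rate is 1/22 per second.
Known contribution: 1/66 + 1/88 = (4 + 3)/264 = 7/264 per second.
So the first script's rate is 1/22 − 7/264 = 5/264, meaning 264/5 seconds alone.

264/5 seconds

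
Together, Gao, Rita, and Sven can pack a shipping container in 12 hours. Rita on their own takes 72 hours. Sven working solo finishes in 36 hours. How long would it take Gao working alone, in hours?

24 hours

Combined rate is 1/12 per hour.
Known contribution: 1/72 + 1/36 = (1 + 2)/72 = 3/72 = 1/24 per hour.
So Gao's rate is 1/12 − 1/24 = 1/24, meaning 24 hours alone.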